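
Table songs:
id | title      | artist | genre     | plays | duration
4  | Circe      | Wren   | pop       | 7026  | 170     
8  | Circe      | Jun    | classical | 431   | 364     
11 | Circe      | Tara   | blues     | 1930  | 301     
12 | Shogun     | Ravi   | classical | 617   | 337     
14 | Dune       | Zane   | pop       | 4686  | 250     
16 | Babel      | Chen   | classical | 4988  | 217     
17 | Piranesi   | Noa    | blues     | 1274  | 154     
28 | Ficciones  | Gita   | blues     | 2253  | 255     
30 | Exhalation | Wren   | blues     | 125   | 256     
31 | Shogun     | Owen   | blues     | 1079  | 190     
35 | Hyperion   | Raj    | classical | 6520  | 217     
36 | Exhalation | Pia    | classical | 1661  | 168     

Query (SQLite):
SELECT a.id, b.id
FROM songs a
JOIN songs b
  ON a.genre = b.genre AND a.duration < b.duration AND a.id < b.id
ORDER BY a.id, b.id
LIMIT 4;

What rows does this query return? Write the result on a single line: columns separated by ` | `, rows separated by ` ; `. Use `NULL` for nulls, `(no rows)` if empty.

4 | 14 ; 17 | 28 ; 17 | 30 ; 17 | 31

Pairs (a,b) with same genre, a.duration < b.duration, a.id < b.id.
genre groups: blues:{11,17,28,30,31} classical:{8,12,16,35,36} pop:{4,14}
Ordered by (a.id, b.id); first 4.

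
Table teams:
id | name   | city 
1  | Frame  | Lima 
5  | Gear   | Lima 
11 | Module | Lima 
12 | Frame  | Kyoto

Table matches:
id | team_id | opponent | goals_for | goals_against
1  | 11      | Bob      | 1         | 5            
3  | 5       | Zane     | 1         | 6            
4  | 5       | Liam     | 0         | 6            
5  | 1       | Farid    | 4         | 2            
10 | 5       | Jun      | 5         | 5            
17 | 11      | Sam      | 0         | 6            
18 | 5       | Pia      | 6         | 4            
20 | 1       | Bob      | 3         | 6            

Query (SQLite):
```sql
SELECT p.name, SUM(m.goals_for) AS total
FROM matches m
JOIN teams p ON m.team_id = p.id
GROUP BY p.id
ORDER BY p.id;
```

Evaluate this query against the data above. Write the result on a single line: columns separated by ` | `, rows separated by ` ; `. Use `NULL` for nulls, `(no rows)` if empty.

Join each matches row to its teams via team_id.
Group joined rows by teams.id; compute SUM(m.goals_for) per group.
  1: ids {5, 20} → SUM(m.goals_for)=7
  5: ids {3, 4, 10, 18} → SUM(m.goals_for)=12
  11: ids {1, 17} → SUM(m.goals_for)=1

Frame | 7 ; Gear | 12 ; Module | 1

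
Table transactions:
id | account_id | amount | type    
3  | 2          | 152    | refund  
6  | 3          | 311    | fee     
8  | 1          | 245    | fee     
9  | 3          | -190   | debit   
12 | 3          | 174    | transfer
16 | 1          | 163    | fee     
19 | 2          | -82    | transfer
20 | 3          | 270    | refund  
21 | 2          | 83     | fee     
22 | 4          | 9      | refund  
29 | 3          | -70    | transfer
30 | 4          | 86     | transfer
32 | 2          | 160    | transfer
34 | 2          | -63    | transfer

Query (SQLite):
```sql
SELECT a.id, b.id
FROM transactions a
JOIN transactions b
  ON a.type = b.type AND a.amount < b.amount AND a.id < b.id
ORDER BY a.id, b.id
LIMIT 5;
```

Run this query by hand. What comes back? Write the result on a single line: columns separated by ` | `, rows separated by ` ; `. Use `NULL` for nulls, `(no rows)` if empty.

3 | 20 ; 19 | 29 ; 19 | 30 ; 19 | 32 ; 19 | 34

Pairs (a,b) with same type, a.amount < b.amount, a.id < b.id.
type groups: debit:{9} fee:{6,8,16,21} refund:{3,20,22} transfer:{12,19,29,30,32,34}
Ordered by (a.id, b.id); first 5.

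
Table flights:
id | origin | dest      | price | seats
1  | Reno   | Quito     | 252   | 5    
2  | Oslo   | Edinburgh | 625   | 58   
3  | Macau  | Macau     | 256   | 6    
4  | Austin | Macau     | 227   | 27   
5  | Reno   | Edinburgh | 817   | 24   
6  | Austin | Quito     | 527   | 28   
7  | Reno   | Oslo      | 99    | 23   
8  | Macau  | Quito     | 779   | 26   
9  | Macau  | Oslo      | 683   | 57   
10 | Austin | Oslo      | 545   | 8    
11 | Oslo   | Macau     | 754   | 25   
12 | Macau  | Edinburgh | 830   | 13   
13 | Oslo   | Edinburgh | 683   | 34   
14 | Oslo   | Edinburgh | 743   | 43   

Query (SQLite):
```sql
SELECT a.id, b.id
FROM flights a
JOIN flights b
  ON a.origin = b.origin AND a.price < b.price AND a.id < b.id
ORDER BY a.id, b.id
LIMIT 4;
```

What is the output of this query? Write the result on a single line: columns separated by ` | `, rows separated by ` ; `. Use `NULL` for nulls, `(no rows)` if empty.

Pairs (a,b) with same origin, a.price < b.price, a.id < b.id.
origin groups: Austin:{4,6,10} Macau:{3,8,9,12} Oslo:{2,11,13,14} Reno:{1,5,7}
Ordered by (a.id, b.id); first 4.

1 | 5 ; 2 | 11 ; 2 | 13 ; 2 | 14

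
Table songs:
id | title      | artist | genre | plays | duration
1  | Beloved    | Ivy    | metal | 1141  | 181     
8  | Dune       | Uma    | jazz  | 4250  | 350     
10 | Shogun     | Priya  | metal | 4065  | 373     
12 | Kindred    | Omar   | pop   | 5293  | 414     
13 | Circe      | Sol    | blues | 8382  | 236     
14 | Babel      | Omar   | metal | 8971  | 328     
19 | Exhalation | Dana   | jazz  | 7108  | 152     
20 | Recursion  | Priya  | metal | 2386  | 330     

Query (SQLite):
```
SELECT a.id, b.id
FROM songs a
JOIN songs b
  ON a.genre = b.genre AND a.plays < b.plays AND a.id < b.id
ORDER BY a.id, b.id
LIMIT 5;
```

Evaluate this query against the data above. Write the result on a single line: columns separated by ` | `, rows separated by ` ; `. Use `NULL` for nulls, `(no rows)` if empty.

1 | 10 ; 1 | 14 ; 1 | 20 ; 8 | 19 ; 10 | 14

Pairs (a,b) with same genre, a.plays < b.plays, a.id < b.id.
genre groups: blues:{13} jazz:{8,19} metal:{1,10,14,20} pop:{12}
Ordered by (a.id, b.id); first 5.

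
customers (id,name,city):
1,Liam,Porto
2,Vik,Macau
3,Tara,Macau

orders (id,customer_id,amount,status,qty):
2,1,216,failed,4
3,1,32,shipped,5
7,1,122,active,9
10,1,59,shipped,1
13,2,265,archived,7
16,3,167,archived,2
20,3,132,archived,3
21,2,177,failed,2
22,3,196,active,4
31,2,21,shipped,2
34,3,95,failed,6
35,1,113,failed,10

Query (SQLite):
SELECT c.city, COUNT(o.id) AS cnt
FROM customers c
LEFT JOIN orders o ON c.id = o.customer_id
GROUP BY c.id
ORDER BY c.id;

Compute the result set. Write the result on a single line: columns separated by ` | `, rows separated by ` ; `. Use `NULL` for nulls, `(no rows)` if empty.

Porto | 5 ; Macau | 3 ; Macau | 4

LEFT JOIN keeps every customers row; unmatched ones get NULL for orders columns.
Group by customers.id and compute COUNT(o.id). COUNT(col) of an all-NULL group is 0.
  1: ids {2, 3, 7, 10, 35} → COUNT(o.id)=5
  2: ids {13, 21, 31} → COUNT(o.id)=3
  3: ids {16, 20, 22, 34} → COUNT(o.id)=4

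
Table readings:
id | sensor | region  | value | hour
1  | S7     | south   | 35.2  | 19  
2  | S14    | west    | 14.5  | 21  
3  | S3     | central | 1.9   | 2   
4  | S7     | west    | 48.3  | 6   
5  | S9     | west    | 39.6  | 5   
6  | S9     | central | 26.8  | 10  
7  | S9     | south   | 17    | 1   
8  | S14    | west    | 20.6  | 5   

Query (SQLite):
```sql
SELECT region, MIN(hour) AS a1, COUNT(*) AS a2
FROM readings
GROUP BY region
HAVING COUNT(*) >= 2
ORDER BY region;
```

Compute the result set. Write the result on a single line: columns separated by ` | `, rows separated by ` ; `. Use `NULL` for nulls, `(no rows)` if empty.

central | 2 | 2 ; south | 1 | 2 ; west | 5 | 4

Group readings by region.
Per group compute: MIN(hour), COUNT(*).
HAVING: drop groups with fewer than 2 rows.
  central: ids {3, 6} → MIN(hour)=2, COUNT(*)=2
  south: ids {1, 7} → MIN(hour)=1, COUNT(*)=2
  west: ids {2, 4, 5, 8} → MIN(hour)=5, COUNT(*)=4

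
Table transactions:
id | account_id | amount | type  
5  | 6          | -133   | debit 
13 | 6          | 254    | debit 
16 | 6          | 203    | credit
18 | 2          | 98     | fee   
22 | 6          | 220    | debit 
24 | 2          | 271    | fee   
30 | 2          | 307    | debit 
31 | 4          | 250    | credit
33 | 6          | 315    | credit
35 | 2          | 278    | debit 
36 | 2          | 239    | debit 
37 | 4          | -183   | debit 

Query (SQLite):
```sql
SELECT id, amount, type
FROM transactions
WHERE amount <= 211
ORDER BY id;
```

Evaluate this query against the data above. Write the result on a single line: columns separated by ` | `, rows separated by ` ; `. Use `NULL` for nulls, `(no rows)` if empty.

5 | -133 | debit ; 16 | 203 | credit ; 18 | 98 | fee ; 37 | -183 | debit

amount <= 211: ids {5, 16, 18, 37}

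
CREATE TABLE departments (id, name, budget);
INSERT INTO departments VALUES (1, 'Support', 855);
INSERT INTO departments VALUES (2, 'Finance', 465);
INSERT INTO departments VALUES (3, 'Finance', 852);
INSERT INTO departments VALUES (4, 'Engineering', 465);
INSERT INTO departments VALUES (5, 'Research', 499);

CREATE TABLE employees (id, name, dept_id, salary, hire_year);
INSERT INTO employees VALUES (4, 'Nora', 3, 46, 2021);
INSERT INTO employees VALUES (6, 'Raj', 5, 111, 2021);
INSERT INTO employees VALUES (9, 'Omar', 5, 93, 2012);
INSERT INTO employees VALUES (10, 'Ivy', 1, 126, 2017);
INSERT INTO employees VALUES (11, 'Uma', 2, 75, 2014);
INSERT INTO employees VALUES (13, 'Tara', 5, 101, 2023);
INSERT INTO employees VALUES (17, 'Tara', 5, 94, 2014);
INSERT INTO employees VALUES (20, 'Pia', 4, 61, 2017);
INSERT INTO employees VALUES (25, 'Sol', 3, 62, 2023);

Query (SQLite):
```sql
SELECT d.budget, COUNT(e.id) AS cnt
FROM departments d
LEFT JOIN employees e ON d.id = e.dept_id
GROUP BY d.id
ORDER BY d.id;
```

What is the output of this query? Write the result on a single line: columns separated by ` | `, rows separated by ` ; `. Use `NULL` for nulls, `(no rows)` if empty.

855 | 1 ; 465 | 1 ; 852 | 2 ; 465 | 1 ; 499 | 4

LEFT JOIN keeps every departments row; unmatched ones get NULL for employees columns.
Group by departments.id and compute COUNT(e.id). COUNT(col) of an all-NULL group is 0.
  1: ids {10} → COUNT(e.id)=1
  2: ids {11} → COUNT(e.id)=1
  3: ids {4, 25} → COUNT(e.id)=2
  4: ids {20} → COUNT(e.id)=1
  5: ids {6, 9, 13, 17} → COUNT(e.id)=4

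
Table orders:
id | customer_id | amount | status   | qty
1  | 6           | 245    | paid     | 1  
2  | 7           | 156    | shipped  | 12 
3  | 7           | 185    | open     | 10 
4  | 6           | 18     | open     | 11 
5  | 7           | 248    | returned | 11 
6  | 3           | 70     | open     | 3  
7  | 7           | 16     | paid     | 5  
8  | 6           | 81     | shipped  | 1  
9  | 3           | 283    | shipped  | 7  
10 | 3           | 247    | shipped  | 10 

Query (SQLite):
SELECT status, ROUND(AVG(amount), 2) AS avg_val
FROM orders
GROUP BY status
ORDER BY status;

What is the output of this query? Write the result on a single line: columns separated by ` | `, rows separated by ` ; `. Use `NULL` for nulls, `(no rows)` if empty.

Partition orders by status; compute ROUND(AVG(amount), 2) within each group.
  open: ids {3, 4, 6} → ROUND(AVG(amount), 2)=91
  paid: ids {1, 7} → ROUND(AVG(amount), 2)=130.5
  returned: ids {5} → ROUND(AVG(amount), 2)=248
  shipped: ids {2, 8, 9, 10} → ROUND(AVG(amount), 2)=191.75

open | 91 ; paid | 130.5 ; returned | 248 ; shipped | 191.75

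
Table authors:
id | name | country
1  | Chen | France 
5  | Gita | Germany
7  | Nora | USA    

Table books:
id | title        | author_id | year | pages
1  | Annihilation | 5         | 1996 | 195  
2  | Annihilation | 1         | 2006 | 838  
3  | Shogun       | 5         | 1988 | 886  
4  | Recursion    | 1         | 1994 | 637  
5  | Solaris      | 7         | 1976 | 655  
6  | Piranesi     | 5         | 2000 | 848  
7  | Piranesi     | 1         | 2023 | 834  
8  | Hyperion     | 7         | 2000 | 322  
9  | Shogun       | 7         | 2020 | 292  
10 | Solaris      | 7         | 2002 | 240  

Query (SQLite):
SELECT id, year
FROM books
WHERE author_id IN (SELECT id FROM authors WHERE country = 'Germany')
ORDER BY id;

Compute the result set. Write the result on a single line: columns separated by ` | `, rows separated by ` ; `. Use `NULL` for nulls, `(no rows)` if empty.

Inner query: authors.id where country = 'Germany'.
Outer: keep books rows whose author_id is in that set.
Inner query → {5}

1 | 1996 ; 3 | 1988 ; 6 | 2000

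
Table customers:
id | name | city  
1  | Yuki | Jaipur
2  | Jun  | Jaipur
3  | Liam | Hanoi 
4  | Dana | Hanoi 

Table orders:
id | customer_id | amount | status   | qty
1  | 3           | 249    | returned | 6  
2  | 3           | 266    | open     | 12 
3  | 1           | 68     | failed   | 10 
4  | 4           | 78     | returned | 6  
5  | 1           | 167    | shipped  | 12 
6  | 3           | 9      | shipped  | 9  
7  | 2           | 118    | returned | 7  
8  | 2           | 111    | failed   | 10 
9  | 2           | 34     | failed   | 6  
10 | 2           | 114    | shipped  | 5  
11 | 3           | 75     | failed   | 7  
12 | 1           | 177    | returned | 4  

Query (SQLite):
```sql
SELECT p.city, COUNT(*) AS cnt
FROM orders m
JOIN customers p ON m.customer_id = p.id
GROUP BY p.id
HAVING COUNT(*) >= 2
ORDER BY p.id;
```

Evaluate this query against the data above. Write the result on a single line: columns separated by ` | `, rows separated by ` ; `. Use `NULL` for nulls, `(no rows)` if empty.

Join each orders row to its customers via customer_id.
Group joined rows by customers.id; compute COUNT(*) per group.
HAVING: keep groups with count ≥ 2.
  1: ids {3, 5, 12} → COUNT(*)=3
  2: ids {7, 8, 9, 10} → COUNT(*)=4
  3: ids {1, 2, 6, 11} → COUNT(*)=4
  4: ids {4} → COUNT(*)=1

Jaipur | 3 ; Jaipur | 4 ; Hanoi | 4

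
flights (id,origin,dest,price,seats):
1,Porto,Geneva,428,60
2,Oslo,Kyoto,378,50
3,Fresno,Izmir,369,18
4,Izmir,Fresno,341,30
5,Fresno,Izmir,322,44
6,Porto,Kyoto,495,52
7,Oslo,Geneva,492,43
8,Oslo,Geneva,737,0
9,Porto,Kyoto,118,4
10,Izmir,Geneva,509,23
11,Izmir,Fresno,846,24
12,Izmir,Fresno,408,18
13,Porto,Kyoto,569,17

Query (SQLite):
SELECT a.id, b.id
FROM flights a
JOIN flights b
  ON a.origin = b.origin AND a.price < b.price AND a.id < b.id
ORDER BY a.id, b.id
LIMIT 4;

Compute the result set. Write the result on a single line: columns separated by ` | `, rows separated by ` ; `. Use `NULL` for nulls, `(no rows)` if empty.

1 | 6 ; 1 | 13 ; 2 | 7 ; 2 | 8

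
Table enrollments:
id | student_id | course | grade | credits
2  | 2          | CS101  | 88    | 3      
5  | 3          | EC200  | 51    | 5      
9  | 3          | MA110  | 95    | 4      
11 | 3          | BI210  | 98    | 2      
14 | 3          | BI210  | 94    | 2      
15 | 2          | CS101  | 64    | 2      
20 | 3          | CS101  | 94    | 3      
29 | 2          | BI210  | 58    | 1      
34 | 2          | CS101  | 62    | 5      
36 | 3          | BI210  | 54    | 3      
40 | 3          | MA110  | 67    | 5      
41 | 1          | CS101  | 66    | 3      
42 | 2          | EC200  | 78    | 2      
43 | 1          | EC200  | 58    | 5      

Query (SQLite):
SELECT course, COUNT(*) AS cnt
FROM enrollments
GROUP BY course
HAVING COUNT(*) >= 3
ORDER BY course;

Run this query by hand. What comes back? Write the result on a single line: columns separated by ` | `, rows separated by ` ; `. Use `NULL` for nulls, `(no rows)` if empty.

BI210 | 4 ; CS101 | 5 ; EC200 | 3

Partition enrollments by course; compute COUNT(*) within each group.
HAVING: keep groups with count ≥ 3.
  BI210: ids {11, 14, 29, 36} → COUNT(*)=4
  CS101: ids {2, 15, 20, 34, 41} → COUNT(*)=5
  EC200: ids {5, 42, 43} → COUNT(*)=3
  MA110: ids {9, 40} → COUNT(*)=2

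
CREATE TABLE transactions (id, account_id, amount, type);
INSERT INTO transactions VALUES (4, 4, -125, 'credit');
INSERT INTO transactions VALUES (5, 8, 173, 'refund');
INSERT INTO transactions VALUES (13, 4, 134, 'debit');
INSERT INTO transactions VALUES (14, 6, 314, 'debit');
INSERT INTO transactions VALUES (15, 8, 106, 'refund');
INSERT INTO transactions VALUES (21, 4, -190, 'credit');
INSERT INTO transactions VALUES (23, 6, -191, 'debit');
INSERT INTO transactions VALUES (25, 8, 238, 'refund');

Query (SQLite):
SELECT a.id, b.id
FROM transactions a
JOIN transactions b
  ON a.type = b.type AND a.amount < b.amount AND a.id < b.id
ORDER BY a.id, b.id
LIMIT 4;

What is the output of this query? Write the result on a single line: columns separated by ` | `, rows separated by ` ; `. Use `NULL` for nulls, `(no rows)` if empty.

Pairs (a,b) with same type, a.amount < b.amount, a.id < b.id.
type groups: credit:{4,21} debit:{13,14,23} refund:{5,15,25}
Ordered by (a.id, b.id); first 4.

5 | 25 ; 13 | 14 ; 15 | 25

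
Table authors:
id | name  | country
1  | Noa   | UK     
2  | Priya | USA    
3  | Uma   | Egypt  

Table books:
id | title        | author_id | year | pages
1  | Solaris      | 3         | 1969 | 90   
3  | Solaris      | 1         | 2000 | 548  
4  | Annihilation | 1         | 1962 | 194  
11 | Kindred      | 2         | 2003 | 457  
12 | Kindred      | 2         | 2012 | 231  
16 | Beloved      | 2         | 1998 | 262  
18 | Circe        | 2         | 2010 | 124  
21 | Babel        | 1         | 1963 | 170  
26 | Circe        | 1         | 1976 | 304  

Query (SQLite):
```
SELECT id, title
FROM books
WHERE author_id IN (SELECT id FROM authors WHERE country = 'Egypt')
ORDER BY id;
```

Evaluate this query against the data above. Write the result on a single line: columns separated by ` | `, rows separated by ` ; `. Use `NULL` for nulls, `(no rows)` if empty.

1 | Solaris

Inner query: authors.id where country = 'Egypt'.
Outer: keep books rows whose author_id is in that set.
Inner query → {3}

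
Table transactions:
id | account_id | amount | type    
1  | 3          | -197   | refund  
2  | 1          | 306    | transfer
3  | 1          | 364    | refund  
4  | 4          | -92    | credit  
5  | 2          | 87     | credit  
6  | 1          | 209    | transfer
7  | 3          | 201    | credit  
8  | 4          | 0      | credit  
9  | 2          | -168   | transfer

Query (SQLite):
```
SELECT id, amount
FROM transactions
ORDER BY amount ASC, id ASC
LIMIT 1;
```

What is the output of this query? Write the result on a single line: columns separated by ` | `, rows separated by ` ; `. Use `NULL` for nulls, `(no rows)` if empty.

Sort by amount asc, tiebreak id asc: (-197, id=1), (-168, id=9), (-92, id=4), (0, id=8) …. Take first 1.

1 | -197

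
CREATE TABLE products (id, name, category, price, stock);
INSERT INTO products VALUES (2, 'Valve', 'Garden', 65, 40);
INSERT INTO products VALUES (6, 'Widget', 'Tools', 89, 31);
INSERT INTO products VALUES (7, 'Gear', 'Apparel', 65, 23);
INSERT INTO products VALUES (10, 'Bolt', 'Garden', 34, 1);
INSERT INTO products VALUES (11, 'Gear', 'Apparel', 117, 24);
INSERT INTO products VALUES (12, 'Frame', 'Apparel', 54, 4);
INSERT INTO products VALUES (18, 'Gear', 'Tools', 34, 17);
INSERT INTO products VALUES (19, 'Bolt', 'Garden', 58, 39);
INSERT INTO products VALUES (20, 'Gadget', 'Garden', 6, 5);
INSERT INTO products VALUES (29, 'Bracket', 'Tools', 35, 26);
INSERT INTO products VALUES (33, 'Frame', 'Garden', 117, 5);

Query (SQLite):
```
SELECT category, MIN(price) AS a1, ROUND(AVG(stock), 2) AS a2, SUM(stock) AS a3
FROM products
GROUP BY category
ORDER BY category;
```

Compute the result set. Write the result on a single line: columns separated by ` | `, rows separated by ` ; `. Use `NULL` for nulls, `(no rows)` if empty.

Apparel | 54 | 17 | 51 ; Garden | 6 | 18 | 90 ; Tools | 34 | 24.67 | 74

Group products by category.
Per group compute: MIN(price), ROUND(AVG(stock), 2), SUM(stock).
  Apparel: ids {7, 11, 12} → MIN(price)=54, ROUND(AVG(stock), 2)=17, SUM(stock)=51
  Garden: ids {2, 10, 19, 20, 33} → MIN(price)=6, ROUND(AVG(stock), 2)=18, SUM(stock)=90
  Tools: ids {6, 18, 29} → MIN(price)=34, ROUND(AVG(stock), 2)=24.67, SUM(stock)=74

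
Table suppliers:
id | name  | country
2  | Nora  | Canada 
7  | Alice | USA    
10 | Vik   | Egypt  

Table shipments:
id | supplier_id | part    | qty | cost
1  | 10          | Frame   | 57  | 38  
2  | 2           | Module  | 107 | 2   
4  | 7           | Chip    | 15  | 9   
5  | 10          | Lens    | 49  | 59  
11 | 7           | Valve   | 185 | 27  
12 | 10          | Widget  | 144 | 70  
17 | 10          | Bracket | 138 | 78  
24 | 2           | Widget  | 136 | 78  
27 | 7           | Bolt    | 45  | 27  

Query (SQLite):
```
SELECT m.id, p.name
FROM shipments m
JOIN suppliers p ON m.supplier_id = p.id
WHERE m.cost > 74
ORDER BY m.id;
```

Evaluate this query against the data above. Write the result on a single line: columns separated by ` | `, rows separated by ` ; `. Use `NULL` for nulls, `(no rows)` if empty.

17 | Vik ; 24 | Nora

Each shipments row matches the suppliers row where supplier_id = suppliers.id.
Then keep rows with m.cost > 74.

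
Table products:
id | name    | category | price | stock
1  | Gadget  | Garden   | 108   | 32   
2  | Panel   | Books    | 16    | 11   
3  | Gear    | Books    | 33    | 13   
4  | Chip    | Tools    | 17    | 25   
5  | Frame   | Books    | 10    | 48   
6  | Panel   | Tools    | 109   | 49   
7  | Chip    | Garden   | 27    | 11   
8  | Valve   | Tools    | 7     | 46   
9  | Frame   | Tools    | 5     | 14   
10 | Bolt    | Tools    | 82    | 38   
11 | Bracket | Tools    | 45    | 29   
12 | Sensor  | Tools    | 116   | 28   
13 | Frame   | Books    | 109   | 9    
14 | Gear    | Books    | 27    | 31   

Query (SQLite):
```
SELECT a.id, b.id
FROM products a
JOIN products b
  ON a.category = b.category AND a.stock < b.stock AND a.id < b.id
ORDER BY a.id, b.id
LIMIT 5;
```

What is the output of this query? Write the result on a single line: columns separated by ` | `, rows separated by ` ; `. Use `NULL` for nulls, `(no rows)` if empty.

2 | 3 ; 2 | 5 ; 2 | 14 ; 3 | 5 ; 3 | 14

Pairs (a,b) with same category, a.stock < b.stock, a.id < b.id.
category groups: Books:{2,3,5,13,14} Garden:{1,7} Tools:{4,6,8,9,10,11,12}
Ordered by (a.id, b.id); first 5.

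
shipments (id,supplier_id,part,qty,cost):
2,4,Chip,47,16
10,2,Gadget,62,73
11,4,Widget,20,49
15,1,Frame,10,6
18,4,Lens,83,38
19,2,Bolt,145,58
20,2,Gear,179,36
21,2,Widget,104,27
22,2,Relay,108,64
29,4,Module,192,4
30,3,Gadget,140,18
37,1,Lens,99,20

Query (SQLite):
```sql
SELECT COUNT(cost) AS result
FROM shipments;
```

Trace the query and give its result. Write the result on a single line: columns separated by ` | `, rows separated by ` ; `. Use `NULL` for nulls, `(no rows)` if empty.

12

All cost values: [16, 73, 49, 6, 38, 58, 36, 27, 64, 4, 18, 20].
COUNT(cost) counts non-NULL values → 12.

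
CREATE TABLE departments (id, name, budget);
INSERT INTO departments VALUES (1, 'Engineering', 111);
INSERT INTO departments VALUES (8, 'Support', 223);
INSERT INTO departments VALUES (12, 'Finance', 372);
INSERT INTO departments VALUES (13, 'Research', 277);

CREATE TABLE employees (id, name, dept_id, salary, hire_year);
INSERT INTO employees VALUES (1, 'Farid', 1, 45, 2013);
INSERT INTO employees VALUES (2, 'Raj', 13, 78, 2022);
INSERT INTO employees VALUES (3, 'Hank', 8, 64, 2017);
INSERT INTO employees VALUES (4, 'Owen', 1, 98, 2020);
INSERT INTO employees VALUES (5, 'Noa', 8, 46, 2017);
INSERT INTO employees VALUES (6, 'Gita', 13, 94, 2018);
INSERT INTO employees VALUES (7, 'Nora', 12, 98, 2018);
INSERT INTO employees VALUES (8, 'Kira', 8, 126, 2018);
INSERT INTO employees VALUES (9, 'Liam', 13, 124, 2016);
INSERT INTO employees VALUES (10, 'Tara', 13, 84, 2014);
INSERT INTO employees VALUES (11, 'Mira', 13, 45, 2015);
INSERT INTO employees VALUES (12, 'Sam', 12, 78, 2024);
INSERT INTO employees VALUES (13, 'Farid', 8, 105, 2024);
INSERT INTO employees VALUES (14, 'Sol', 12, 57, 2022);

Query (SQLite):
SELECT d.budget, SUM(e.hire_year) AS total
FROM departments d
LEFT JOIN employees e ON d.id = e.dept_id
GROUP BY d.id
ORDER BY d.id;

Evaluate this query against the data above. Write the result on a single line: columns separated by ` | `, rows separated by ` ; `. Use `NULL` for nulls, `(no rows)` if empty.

111 | 4033 ; 223 | 8076 ; 372 | 6064 ; 277 | 10085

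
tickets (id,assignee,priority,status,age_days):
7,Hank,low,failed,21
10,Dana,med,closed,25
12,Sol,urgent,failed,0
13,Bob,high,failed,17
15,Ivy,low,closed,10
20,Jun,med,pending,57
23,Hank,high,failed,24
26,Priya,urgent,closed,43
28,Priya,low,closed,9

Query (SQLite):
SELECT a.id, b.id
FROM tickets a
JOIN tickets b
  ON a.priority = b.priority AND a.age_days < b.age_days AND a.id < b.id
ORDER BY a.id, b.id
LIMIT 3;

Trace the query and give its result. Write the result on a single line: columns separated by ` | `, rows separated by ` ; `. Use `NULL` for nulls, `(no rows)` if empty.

10 | 20 ; 12 | 26 ; 13 | 23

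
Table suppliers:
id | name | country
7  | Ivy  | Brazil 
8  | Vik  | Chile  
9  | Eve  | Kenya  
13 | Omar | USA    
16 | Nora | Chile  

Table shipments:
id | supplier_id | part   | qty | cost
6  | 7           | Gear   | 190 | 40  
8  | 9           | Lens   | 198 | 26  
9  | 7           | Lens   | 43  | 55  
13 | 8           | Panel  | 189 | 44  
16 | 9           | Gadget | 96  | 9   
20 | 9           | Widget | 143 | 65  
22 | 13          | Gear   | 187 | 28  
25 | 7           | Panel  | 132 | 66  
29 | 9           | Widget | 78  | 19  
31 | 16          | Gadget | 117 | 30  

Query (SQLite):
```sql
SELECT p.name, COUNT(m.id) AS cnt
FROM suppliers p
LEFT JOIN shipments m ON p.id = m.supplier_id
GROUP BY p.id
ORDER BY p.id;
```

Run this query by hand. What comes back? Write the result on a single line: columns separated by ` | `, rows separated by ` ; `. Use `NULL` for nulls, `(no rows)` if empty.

Ivy | 3 ; Vik | 1 ; Eve | 4 ; Omar | 1 ; Nora | 1

LEFT JOIN keeps every suppliers row; unmatched ones get NULL for shipments columns.
Group by suppliers.id and compute COUNT(m.id). COUNT(col) of an all-NULL group is 0.
  7: ids {6, 9, 25} → COUNT(m.id)=3
  8: ids {13} → COUNT(m.id)=1
  9: ids {8, 16, 20, 29} → COUNT(m.id)=4
  13: ids {22} → COUNT(m.id)=1
  16: ids {31} → COUNT(m.id)=1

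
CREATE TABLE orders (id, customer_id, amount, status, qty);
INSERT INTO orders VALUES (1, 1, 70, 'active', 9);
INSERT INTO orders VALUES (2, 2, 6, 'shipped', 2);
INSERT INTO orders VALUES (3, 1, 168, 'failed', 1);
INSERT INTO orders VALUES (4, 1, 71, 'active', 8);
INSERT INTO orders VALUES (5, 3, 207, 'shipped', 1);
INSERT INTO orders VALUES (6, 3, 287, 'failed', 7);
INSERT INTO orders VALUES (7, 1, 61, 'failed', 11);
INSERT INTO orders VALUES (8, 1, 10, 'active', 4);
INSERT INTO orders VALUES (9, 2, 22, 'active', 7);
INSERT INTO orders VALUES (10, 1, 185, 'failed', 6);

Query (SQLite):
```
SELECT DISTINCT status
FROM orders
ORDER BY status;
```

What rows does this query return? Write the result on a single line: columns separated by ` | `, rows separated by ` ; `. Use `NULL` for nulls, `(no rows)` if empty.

active ; failed ; shipped

Collect distinct status values from orders.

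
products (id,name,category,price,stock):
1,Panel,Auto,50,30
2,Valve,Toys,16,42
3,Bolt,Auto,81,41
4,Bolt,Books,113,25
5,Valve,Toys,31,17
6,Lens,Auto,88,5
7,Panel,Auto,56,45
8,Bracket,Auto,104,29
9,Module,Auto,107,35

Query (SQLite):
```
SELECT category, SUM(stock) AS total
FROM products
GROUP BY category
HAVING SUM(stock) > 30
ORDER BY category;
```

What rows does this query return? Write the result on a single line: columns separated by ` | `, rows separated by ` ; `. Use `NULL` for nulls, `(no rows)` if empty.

Partition products by category; compute SUM(stock) within each group.
HAVING: keep groups where SUM(stock) > 30.
  Auto: ids {1, 3, 6, 7, 8, 9} → SUM(stock)=185
  Books: ids {4} → SUM(stock)=25
  Toys: ids {2, 5} → SUM(stock)=59

Auto | 185 ; Toys | 59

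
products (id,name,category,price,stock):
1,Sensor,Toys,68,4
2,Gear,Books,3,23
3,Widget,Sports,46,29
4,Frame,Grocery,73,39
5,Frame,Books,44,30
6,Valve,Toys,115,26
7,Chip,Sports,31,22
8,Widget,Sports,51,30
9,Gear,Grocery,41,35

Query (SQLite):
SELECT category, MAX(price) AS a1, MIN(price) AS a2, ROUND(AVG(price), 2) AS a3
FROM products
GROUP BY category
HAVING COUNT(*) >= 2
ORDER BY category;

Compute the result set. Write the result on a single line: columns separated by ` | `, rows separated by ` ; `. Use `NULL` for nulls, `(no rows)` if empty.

Books | 44 | 3 | 23.5 ; Grocery | 73 | 41 | 57 ; Sports | 51 | 31 | 42.67 ; Toys | 115 | 68 | 91.5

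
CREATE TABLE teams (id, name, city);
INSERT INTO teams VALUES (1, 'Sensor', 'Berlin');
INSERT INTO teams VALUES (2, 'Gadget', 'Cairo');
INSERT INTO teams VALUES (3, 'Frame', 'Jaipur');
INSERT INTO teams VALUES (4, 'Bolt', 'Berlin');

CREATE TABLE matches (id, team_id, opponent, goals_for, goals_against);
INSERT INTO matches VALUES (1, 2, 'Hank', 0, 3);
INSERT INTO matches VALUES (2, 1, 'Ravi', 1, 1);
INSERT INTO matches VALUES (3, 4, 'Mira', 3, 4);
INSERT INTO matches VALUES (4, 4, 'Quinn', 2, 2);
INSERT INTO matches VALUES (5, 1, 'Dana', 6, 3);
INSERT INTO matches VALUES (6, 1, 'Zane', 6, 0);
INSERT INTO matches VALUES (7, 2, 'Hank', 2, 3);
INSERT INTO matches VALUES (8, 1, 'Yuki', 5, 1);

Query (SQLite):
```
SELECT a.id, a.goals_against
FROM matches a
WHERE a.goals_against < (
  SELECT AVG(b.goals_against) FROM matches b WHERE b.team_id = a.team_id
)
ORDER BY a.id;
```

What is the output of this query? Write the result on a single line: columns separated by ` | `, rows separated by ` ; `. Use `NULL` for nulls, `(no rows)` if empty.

2 | 1 ; 4 | 2 ; 6 | 0 ; 8 | 1

For each matches row a, compute AVG(goals_against) over rows sharing a.team_id.
Keep row a if a.goals_against < that per-group AVG.
  team_id=1: AVG(goals_against) = 1.25
  team_id=2: AVG(goals_against) = 3.0
  team_id=4: AVG(goals_against) = 3.0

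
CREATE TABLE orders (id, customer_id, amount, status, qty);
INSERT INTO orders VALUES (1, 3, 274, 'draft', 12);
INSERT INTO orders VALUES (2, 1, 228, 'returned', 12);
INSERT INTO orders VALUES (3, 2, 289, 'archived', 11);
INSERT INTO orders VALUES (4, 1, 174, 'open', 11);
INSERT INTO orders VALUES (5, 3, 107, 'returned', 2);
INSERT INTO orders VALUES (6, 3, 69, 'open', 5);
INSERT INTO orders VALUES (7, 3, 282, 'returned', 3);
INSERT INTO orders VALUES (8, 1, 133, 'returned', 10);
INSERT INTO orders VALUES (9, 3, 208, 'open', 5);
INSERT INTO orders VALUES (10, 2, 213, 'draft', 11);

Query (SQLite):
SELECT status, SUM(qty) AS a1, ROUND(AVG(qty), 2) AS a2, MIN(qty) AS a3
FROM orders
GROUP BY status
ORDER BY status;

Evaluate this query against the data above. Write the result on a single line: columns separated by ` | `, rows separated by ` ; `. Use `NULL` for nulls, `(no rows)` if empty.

Group orders by status.
Per group compute: SUM(qty), ROUND(AVG(qty), 2), MIN(qty).
  archived: ids {3} → SUM(qty)=11, ROUND(AVG(qty), 2)=11, MIN(qty)=11
  draft: ids {1, 10} → SUM(qty)=23, ROUND(AVG(qty), 2)=11.5, MIN(qty)=11
  open: ids {4, 6, 9} → SUM(qty)=21, ROUND(AVG(qty), 2)=7, MIN(qty)=5
  returned: ids {2, 5, 7, 8} → SUM(qty)=27, ROUND(AVG(qty), 2)=6.75, MIN(qty)=2

archived | 11 | 11 | 11 ; draft | 23 | 11.5 | 11 ; open | 21 | 7 | 5 ; returned | 27 | 6.75 | 2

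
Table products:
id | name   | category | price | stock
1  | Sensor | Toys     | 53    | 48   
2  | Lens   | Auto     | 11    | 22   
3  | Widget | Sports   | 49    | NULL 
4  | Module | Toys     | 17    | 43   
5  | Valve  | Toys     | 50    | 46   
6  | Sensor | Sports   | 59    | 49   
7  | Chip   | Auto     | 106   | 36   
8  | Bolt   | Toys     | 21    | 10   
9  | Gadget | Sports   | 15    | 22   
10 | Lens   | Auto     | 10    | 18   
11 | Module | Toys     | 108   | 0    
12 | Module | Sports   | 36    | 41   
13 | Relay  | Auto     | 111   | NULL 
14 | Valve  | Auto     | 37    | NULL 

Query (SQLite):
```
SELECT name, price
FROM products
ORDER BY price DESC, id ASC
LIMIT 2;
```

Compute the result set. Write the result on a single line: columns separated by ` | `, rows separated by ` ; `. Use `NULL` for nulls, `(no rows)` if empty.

Relay | 111 ; Module | 108

Sort by price desc, tiebreak id asc: (111, id=13), (108, id=11), (106, id=7), (59, id=6), (53, id=1) …. Take first 2.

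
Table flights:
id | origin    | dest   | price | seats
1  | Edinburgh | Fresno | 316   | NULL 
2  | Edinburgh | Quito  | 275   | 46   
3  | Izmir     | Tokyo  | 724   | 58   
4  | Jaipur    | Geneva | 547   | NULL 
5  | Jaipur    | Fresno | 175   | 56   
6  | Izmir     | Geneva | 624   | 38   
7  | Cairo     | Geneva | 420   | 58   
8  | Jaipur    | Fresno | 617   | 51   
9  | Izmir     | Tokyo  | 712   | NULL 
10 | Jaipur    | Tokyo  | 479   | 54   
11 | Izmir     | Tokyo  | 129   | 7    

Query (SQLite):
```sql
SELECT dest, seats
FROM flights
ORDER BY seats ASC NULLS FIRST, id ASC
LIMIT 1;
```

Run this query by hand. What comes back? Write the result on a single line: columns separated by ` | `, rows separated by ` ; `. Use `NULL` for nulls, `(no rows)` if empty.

Fresno | NULL

Sort by seats asc, tiebreak id asc: (NULL, id=1), (NULL, id=4), (NULL, id=9), (7, id=11) …. Take first 1.
NULLS FIRST: NULL seats rows go before all non-NULL rows (among themselves ordered by id asc).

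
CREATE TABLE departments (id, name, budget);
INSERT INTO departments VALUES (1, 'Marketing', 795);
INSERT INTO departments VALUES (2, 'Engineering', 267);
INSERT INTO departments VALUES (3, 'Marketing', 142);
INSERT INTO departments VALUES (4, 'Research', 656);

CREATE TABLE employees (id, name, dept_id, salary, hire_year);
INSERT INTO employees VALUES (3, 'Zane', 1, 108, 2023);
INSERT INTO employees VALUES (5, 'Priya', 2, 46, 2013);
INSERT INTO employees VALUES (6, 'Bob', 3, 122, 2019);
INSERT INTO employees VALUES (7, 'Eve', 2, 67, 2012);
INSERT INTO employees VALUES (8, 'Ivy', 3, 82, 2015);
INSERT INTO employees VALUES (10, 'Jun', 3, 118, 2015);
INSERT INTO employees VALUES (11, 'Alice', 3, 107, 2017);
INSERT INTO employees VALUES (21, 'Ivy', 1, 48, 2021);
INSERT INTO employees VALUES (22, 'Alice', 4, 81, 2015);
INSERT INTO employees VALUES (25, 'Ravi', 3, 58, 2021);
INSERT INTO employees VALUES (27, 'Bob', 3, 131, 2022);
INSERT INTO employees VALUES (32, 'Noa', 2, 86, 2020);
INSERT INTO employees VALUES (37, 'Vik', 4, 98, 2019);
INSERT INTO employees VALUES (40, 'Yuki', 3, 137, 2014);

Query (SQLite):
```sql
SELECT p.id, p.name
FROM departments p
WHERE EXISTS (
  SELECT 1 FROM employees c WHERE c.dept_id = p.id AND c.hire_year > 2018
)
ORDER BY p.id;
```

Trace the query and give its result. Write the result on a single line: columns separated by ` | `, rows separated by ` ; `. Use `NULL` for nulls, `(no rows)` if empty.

1 | Marketing ; 2 | Engineering ; 3 | Marketing ; 4 | Research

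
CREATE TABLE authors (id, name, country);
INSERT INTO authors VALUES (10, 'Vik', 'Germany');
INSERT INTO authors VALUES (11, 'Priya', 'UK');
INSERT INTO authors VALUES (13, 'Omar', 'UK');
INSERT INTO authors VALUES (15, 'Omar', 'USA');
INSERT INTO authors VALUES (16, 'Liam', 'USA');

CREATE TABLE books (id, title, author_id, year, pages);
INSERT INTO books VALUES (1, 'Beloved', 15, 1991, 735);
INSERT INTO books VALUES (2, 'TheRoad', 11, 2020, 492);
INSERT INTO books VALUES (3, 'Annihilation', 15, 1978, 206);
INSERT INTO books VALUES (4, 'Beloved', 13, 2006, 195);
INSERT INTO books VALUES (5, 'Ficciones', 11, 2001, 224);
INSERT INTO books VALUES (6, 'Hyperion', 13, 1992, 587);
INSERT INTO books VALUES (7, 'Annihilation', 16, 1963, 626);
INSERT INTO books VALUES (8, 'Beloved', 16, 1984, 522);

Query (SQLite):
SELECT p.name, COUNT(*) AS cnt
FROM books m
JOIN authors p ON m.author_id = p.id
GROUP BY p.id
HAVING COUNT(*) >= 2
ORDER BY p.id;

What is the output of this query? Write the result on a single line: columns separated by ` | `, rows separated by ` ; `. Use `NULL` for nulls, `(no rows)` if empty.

Priya | 2 ; Omar | 2 ; Omar | 2 ; Liam | 2

Join each books row to its authors via author_id.
Group joined rows by authors.id; compute COUNT(*) per group.
HAVING: keep groups with count ≥ 2.
  11: ids {2, 5} → COUNT(*)=2
  13: ids {4, 6} → COUNT(*)=2
  15: ids {1, 3} → COUNT(*)=2
  16: ids {7, 8} → COUNT(*)=2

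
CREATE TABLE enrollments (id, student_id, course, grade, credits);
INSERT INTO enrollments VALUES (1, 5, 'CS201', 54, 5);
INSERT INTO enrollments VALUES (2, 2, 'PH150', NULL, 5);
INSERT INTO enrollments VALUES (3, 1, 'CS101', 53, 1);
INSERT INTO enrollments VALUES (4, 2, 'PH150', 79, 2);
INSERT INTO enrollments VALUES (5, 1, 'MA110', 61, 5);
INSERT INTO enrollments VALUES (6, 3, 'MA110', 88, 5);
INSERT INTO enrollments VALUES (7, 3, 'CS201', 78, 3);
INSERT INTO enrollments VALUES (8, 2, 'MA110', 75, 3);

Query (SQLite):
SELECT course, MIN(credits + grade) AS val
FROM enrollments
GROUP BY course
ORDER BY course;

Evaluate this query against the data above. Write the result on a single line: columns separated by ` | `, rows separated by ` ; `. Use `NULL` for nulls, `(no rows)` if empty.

For each row compute credits + grade.
Group by course; take MIN of the expression per group.
  CS101: ids {3} → MIN(credits + grade)=54
  CS201: ids {1, 7} → MIN(credits + grade)=59
  MA110: ids {5, 6, 8} → MIN(credits + grade)=66
  PH150: ids {2, 4} → MIN(credits + grade)=81

CS101 | 54 ; CS201 | 59 ; MA110 | 66 ; PH150 | 81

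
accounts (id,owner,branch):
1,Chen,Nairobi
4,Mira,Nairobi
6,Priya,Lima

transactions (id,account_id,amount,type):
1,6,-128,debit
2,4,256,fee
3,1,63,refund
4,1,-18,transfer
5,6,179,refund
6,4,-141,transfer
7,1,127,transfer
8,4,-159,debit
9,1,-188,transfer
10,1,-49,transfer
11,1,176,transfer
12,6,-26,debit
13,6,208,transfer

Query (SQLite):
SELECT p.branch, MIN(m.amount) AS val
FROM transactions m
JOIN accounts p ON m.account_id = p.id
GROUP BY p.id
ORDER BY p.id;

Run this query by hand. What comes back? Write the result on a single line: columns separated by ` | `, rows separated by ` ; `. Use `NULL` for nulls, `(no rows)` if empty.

Nairobi | -188 ; Nairobi | -159 ; Lima | -128

Join each transactions row to its accounts via account_id.
Group joined rows by accounts.id; compute MIN(m.amount) per group.
  1: ids {3, 4, 7, 9, 10, 11} → MIN(m.amount)=-188
  4: ids {2, 6, 8} → MIN(m.amount)=-159
  6: ids {1, 5, 12, 13} → MIN(m.amount)=-128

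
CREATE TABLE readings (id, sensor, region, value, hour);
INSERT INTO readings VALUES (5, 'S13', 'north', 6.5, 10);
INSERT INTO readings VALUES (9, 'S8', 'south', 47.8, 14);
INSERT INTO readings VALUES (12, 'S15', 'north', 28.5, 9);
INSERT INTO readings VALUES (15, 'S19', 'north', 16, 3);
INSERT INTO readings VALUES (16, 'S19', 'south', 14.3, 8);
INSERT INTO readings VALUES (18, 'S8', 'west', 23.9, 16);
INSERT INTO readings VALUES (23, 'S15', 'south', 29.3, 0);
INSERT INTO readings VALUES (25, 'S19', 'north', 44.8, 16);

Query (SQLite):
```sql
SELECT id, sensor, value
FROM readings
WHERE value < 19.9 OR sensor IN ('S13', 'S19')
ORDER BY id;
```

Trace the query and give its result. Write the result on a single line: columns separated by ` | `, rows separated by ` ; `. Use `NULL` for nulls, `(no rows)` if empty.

value < 19.9: ids {5, 15, 16}
sensor IN ('S13', 'S19'): ids {5, 15, 16, 25}
Combine with OR.

5 | S13 | 6.5 ; 15 | S19 | 16 ; 16 | S19 | 14.3 ; 25 | S19 | 44.8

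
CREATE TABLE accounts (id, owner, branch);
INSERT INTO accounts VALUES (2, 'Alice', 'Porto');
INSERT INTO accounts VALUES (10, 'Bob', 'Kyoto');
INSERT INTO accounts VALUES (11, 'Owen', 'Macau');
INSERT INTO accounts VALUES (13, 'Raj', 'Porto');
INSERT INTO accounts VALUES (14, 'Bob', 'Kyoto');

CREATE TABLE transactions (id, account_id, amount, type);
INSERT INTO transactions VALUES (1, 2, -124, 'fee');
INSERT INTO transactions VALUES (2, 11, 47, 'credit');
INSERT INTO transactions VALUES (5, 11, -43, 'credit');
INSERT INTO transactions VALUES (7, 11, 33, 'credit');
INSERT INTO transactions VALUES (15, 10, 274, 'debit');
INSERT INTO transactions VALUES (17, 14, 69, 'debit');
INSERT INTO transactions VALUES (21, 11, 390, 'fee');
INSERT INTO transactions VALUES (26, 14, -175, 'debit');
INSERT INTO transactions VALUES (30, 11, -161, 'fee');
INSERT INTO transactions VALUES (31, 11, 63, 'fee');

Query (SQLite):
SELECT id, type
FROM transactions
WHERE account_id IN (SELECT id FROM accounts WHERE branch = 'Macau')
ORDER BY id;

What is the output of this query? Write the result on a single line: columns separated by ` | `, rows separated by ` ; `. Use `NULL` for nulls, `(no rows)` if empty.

Inner query: accounts.id where branch = 'Macau'.
Outer: keep transactions rows whose account_id is in that set.
Inner query → {11}

2 | credit ; 5 | credit ; 7 | credit ; 21 | fee ; 30 | fee ; 31 | fee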